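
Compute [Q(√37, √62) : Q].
[Q(√37, √62) : Q] = 4

[Q(√37):Q] = 2 (min poly x^2 - 37, irreducible since 37 is squarefree > 1). For the top step, suppose √62 ∈ Q(√37), say √62 = c + d√37 with c, d ∈ Q. Squaring: 62 = c^2 + 37d^2 + 2cd√37. Since √37 ∉ Q this forces 2cd = 0. If d = 0 then √62 = c ∈ Q, contradicting 62 squarefree > 1. If c = 0 then 62 = 37d^2, so 37·62 = (37d)^2 is a perfect square in Q — but 37·62 = 2294 is not a perfect square (since 37 and 62 are distinct squarefree integers). Contradiction. Hence √62 ∉ Q(√37), so x^2 - 62 stays irreducible over Q(√37) and [Q(√37, √62) : Q(√37)] = 2. By the tower law, [Q(√37, √62) : Q] = 2 · 2 = 4.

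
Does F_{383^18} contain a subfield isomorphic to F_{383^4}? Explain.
No: F_{383^4} is not a subfield of F_{383^18}

F_{p^m} embeds in F_{p^n} iff m | n. Here 4 ∤ 18 (since 18 = 4·4 + 2 with remainder 2 ≠ 0), so F_{383^4} is not a subfield of F_{383^18}. Equivalently: if it were, the tower law would give 4 = [F_{383^4}:F_383] dividing [F_{383^18}:F_383] = 18, contradiction.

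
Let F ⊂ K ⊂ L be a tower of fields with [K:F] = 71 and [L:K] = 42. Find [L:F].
[L:F] = 2982

The tower law says that for any tower of field extensions F ⊂ K ⊂ L with finite degrees, [L:F] = [L:K] · [K:F]. Here this gives [L:F] = 42 · 71 = 2982.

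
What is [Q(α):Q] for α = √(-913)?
[Q(α):Q] = 2

[Q(α):Q] equals the degree of the minimal polynomial of α. Here α^2 = -913 and x^2 + 913 is irreducible (d = -913 is squarefree, ≠ 1, hence not a square), so deg(m_α) = 2. Thus [Q(α):Q] = 2.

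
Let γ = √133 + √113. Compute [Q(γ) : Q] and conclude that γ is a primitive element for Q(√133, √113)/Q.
[Q(γ) : Q] = 4 (equivalently, Q(γ) = Q(√133, √113))

Obviously Q(γ) ⊆ Q(√133, √113), and [Q(√133, √113):Q] = 4 (since 133, 113 are distinct squarefree integers > 1 with 15029 not a perfect square). To show equality we compute the minimal polynomial of γ. From γ = √133 + √113: γ^2 = 133 + 2√(15029) + 113 = 246 + 2√(15029), so γ^2 - 246 = 2√(15029); squaring, (γ^2 - 246)^2 = 4·15029, i.e. γ^4 - 492γ^2 + 60516 - 60116 = 0, i.e. γ^4 - 492γ^2 + 400 = 0. So γ is a root of x^4 - 492x^2 + 400. This polynomial is irreducible over Q: it has no rational root (each ±√133 ± √113 is irrational), and any factorization into two quadratics over Q would force √(15029) ∈ Q (pairing opposite roots) or √133, √113 ∈ Q (other pairings), all impossible. Hence [Q(γ):Q] = 4 = [Q(√133, √113):Q], so Q(γ) = Q(√133, √113).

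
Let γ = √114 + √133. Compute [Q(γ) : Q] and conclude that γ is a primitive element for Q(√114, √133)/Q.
[Q(γ) : Q] = 4 (equivalently, Q(γ) = Q(√114, √133))

Obviously Q(γ) ⊆ Q(√114, √133), and [Q(√114, √133):Q] = 4 (since 114, 133 are distinct squarefree integers > 1 with 15162 not a perfect square). To show equality we compute the minimal polynomial of γ. From γ = √114 + √133: γ^2 = 114 + 2√(15162) + 133 = 247 + 2√(15162), so γ^2 - 247 = 2√(15162); squaring, (γ^2 - 247)^2 = 4·15162, i.e. γ^4 - 494γ^2 + 61009 - 60648 = 0, i.e. γ^4 - 494γ^2 + 361 = 0. So γ is a root of x^4 - 494x^2 + 361. This polynomial is irreducible over Q: it has no rational root (each ±√114 ± √133 is irrational), and any factorization into two quadratics over Q would force √(15162) ∈ Q (pairing opposite roots) or √114, √133 ∈ Q (other pairings), all impossible. Hence [Q(γ):Q] = 4 = [Q(√114, √133):Q], so Q(γ) = Q(√114, √133).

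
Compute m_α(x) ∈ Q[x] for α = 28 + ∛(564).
m_α(x) = x^3 - 84x^2 + 2352x - 22516

Set β = α - 28 = ∛(564), so β^3 = 564. Then (α - 28)^3 - 564 = 0, i.e. α is a root of g(x) = (x - 28)^3 - 564 = x^3 - 84x^2 + 2352x - 22516. Since g(x) = h(x - 28) where h(x) = x^3 - 564, and h is irreducible over Q (because 564 is not a perfect cube, so h has no rational root, and a monic cubic with no rational root is irreducible), g is also irreducible (irreducibility is preserved under the substitution x → x - 28). Hence m_α(x) = x^3 - 84x^2 + 2352x - 22516.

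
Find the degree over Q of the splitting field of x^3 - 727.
[K : Q] = 6

The roots of x^3 - 727 are ∛727, ω∛727, ω^2∛727 where ω = e^(2πi/3) is a primitive cube root of unity, so K = Q(∛727, ω). Now [Q(∛727):Q] = 3 (since 727 is not a perfect cube, x^3 - 727 is irreducible) and [Q(ω):Q] = 2. Both 2 and 3 divide [K:Q], and [K:Q] ≤ 3·2 = 6, so [K:Q] = 6. (Equivalently: Q(∛727) ⊂ R but ω ∉ R, so [K : Q(∛727)] = 2.)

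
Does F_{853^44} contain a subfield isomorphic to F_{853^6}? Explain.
No: F_{853^6} is not a subfield of F_{853^44}

F_{p^m} embeds in F_{p^n} iff m | n. Here 6 ∤ 44 (since 44 = 7·6 + 2 with remainder 2 ≠ 0), so F_{853^6} is not a subfield of F_{853^44}. Equivalently: if it were, the tower law would give 6 = [F_{853^6}:F_853] dividing [F_{853^44}:F_853] = 44, contradiction.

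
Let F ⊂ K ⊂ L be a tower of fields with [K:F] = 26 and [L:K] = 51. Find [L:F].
[L:F] = 1326

The tower law says that for any tower of field extensions F ⊂ K ⊂ L with finite degrees, [L:F] = [L:K] · [K:F]. Here this gives [L:F] = 51 · 26 = 1326.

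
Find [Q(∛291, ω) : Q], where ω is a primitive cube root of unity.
[Q(∛291, ω) : Q] = 6

[Q(∛291):Q] = 3 (min poly x^3 - 291, irreducible since 291 is not a perfect cube). [Q(ω):Q] = 2 (min poly x^2 + x + 1). Since Q(∛291) ⊂ R and ω ∉ R, we have ω ∉ Q(∛291), so x^2 + x + 1 remains irreducible over Q(∛291) and [Q(∛291, ω) : Q(∛291)] = 2. By the tower law, [Q(∛291, ω) : Q] = 3 · 2 = 6. (In fact Q(∛291, ω) is the splitting field of x^3 - 291 over Q.)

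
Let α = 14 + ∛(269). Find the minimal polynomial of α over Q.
m_α(x) = x^3 - 42x^2 + 588x - 3013

Set β = α - 14 = ∛(269), so β^3 = 269. Then (α - 14)^3 - 269 = 0, i.e. α is a root of g(x) = (x - 14)^3 - 269 = x^3 - 42x^2 + 588x - 3013. Since g(x) = h(x - 14) where h(x) = x^3 - 269, and h is irreducible over Q (because 269 is not a perfect cube, so h has no rational root, and a monic cubic with no rational root is irreducible), g is also irreducible (irreducibility is preserved under the substitution x → x - 14). Hence m_α(x) = x^3 - 42x^2 + 588x - 3013.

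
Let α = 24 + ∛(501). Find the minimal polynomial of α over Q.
m_α(x) = x^3 - 72x^2 + 1728x - 14325

Set β = α - 24 = ∛(501), so β^3 = 501. Then (α - 24)^3 - 501 = 0, i.e. α is a root of g(x) = (x - 24)^3 - 501 = x^3 - 72x^2 + 1728x - 14325. Since g(x) = h(x - 24) where h(x) = x^3 - 501, and h is irreducible over Q (because 501 is not a perfect cube, so h has no rational root, and a monic cubic with no rational root is irreducible), g is also irreducible (irreducibility is preserved under the substitution x → x - 24). Hence m_α(x) = x^3 - 72x^2 + 1728x - 14325.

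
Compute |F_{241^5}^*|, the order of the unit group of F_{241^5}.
|F_{241^5}^*| = 812990017200

F_{241^5} has 241^5 = 812990017201 elements; its multiplicative group consists of all nonzero elements, so |F_{241^5}^*| = 812990017201 - 1 = 812990017200. (It is cyclic since any finite subgroup of the multiplicative group of a field is cyclic.)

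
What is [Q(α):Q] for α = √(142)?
[Q(α):Q] = 2

[Q(α):Q] equals the degree of the minimal polynomial of α. Here α^2 = 142 and x^2 - 142 is irreducible (d = 142 is squarefree, ≠ 1, hence not a square), so deg(m_α) = 2. Thus [Q(α):Q] = 2.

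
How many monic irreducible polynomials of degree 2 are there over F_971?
There are 470935 monic irreducible polynomials of degree 2 over F_971

Each element of F_{971^2} that lies in no proper subfield is a root of exactly one monic irreducible of degree 2 over F_971, and each such polynomial has 2 distinct roots in F_{971^2}. By Möbius inversion the count is N_971(2) = (1/2) Σ_{d|2} μ(2/d) · 971^d = (1/2)(μ(2)·971^1 + μ(1)·971^2) = 941870/2 = 470935.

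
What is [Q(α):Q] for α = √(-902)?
[Q(α):Q] = 2

[Q(α):Q] equals the degree of the minimal polynomial of α. Here α^2 = -902 and x^2 + 902 is irreducible (d = -902 is squarefree, ≠ 1, hence not a square), so deg(m_α) = 2. Thus [Q(α):Q] = 2.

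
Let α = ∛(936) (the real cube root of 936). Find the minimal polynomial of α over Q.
m_α(x) = x^3 - 936

α satisfies α^3 = 936, so x^3 - 936 annihilates α. By the rational root test, a rational root p/q (in lowest terms) of x^3 - 936 would satisfy p^3 = 936 q^3, forcing q = 1 and p^3 = 936; but 936 is not a perfect cube, contradiction. A monic cubic over Q with no rational root is irreducible (any nontrivial factorization would include a linear factor). Hence x^3 - 936 is the minimal polynomial of α, and in particular [Q(α):Q] = 3.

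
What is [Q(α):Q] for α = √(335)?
[Q(α):Q] = 2

[Q(α):Q] equals the degree of the minimal polynomial of α. Here α^2 = 335 and x^2 - 335 is irreducible (d = 335 is squarefree, ≠ 1, hence not a square), so deg(m_α) = 2. Thus [Q(α):Q] = 2.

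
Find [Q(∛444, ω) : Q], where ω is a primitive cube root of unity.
[Q(∛444, ω) : Q] = 6

[Q(∛444):Q] = 3 (min poly x^3 - 444, irreducible since 444 is not a perfect cube). [Q(ω):Q] = 2 (min poly x^2 + x + 1). Since Q(∛444) ⊂ R and ω ∉ R, we have ω ∉ Q(∛444), so x^2 + x + 1 remains irreducible over Q(∛444) and [Q(∛444, ω) : Q(∛444)] = 2. By the tower law, [Q(∛444, ω) : Q] = 3 · 2 = 6. (In fact Q(∛444, ω) is the splitting field of x^3 - 444 over Q.)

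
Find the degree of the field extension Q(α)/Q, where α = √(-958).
[Q(α):Q] = 2

[Q(α):Q] equals the degree of the minimal polynomial of α. Here α^2 = -958 and x^2 + 958 is irreducible (d = -958 is squarefree, ≠ 1, hence not a square), so deg(m_α) = 2. Thus [Q(α):Q] = 2.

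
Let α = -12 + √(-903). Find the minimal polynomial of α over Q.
m_α(x) = x^2 + 24x + 1047

From α + 12 = √(-903), squaring gives (α + 12)^2 = -903, i.e. α^2 + 24α + 144 = -903, so α^2 + 24α + 1047 = 0. The discriminant of x^2 + 24x + 1047 is (24)^2 - 4·(1047) = 576 - 4188 = -3612, and 4·(-903) is not a perfect square in Q since -903 is squarefree and ≠ 1. Hence x^2 + 24x + 1047 is irreducible over Q and is the minimal polynomial of α.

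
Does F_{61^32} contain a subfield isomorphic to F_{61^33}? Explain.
No: F_{61^33} is not a subfield of F_{61^32}

F_{p^m} embeds in F_{p^n} iff m | n. Here 33 ∤ 32 (since 32 = 0·33 + 32 with remainder 32 ≠ 0), so F_{61^33} is not a subfield of F_{61^32}. Equivalently: if it were, the tower law would give 33 = [F_{61^33}:F_61] dividing [F_{61^32}:F_61] = 32, contradiction.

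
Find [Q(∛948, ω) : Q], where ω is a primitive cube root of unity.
[Q(∛948, ω) : Q] = 6

[Q(∛948):Q] = 3 (min poly x^3 - 948, irreducible since 948 is not a perfect cube). [Q(ω):Q] = 2 (min poly x^2 + x + 1). Since Q(∛948) ⊂ R and ω ∉ R, we have ω ∉ Q(∛948), so x^2 + x + 1 remains irreducible over Q(∛948) and [Q(∛948, ω) : Q(∛948)] = 2. By the tower law, [Q(∛948, ω) : Q] = 3 · 2 = 6. (In fact Q(∛948, ω) is the splitting field of x^3 - 948 over Q.)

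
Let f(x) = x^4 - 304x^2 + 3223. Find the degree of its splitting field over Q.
[K : Q] = 4

Solving the quadratic in x^2: x^2 = (304 ± √(304^2 - 4·3223))/2 = (304 ± √79524)/2 = (304 ± 282)/2, giving x^2 = 11 or x^2 = 293. So f(x) = (x^2 - 11)(x^2 - 293) and the roots of f are ±√11, ±√293. Hence the splitting field is K = Q(√11, √293). Since 11 and 293 are distinct squarefree integers > 1, their product 3223 is not a perfect square, so √293 ∉ Q(√11). By the tower law [K:Q] = [Q(√11,√293):Q(√11)] · [Q(√11):Q] = 2 · 2 = 4.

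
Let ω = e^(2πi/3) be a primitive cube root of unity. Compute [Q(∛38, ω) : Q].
[Q(∛38, ω) : Q] = 6

[Q(∛38):Q] = 3 (min poly x^3 - 38, irreducible since 38 is not a perfect cube). [Q(ω):Q] = 2 (min poly x^2 + x + 1). Since Q(∛38) ⊂ R and ω ∉ R, we have ω ∉ Q(∛38), so x^2 + x + 1 remains irreducible over Q(∛38) and [Q(∛38, ω) : Q(∛38)] = 2. By the tower law, [Q(∛38, ω) : Q] = 3 · 2 = 6. (In fact Q(∛38, ω) is the splitting field of x^3 - 38 over Q.)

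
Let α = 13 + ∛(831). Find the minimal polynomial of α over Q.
m_α(x) = x^3 - 39x^2 + 507x - 3028

Set β = α - 13 = ∛(831), so β^3 = 831. Then (α - 13)^3 - 831 = 0, i.e. α is a root of g(x) = (x - 13)^3 - 831 = x^3 - 39x^2 + 507x - 3028. Since g(x) = h(x - 13) where h(x) = x^3 - 831, and h is irreducible over Q (because 831 is not a perfect cube, so h has no rational root, and a monic cubic with no rational root is irreducible), g is also irreducible (irreducibility is preserved under the substitution x → x - 13). Hence m_α(x) = x^3 - 39x^2 + 507x - 3028.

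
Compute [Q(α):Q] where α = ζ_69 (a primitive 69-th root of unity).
[Q(α):Q] = 44

The minimal polynomial of ζ_69 over Q is the 69-th cyclotomic polynomial Φ_69(x), which is irreducible over Q and has degree φ(69) = 44. Hence [Q(α):Q] = φ(69) = 44.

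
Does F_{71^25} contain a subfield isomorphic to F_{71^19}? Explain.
No: F_{71^19} is not a subfield of F_{71^25}

F_{p^m} embeds in F_{p^n} iff m | n. Here 19 ∤ 25 (since 25 = 1·19 + 6 with remainder 6 ≠ 0), so F_{71^19} is not a subfield of F_{71^25}. Equivalently: if it were, the tower law would give 19 = [F_{71^19}:F_71] dividing [F_{71^25}:F_71] = 25, contradiction.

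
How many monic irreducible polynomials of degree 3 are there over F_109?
There are 431640 monic irreducible polynomials of degree 3 over F_109

Each element of F_{109^3} that lies in no proper subfield is a root of exactly one monic irreducible of degree 3 over F_109, and each such polynomial has 3 distinct roots in F_{109^3}. By Möbius inversion the count is N_109(3) = (1/3) Σ_{d|3} μ(3/d) · 109^d = (1/3)(μ(3)·109^1 + μ(1)·109^3) = 1294920/3 = 431640.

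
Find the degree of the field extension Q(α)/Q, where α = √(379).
[Q(α):Q] = 2

[Q(α):Q] equals the degree of the minimal polynomial of α. Here α^2 = 379 and x^2 - 379 is irreducible (d = 379 is squarefree, ≠ 1, hence not a square), so deg(m_α) = 2. Thus [Q(α):Q] = 2.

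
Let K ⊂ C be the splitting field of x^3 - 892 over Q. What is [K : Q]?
[K : Q] = 6

The roots of x^3 - 892 are ∛892, ω∛892, ω^2∛892 where ω = e^(2πi/3) is a primitive cube root of unity, so K = Q(∛892, ω). Now [Q(∛892):Q] = 3 (since 892 is not a perfect cube, x^3 - 892 is irreducible) and [Q(ω):Q] = 2. Both 2 and 3 divide [K:Q], and [K:Q] ≤ 3·2 = 6, so [K:Q] = 6. (Equivalently: Q(∛892) ⊂ R but ω ∉ R, so [K : Q(∛892)] = 2.)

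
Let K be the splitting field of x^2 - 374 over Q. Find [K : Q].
[K : Q] = 2

f(x) = x^2 - 374 factors as (x - √374)(x + √374). The splitting field is K = Q(√374). Since 374 is squarefree and > 1, it is not a perfect square, so x^2 - 374 is irreducible over Q and [Q(√374) : Q] = 2. Hence [K : Q] = 2.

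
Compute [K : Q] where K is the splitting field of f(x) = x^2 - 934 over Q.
[K : Q] = 2

f(x) = x^2 - 934 factors as (x - √934)(x + √934). The splitting field is K = Q(√934). Since 934 is squarefree and > 1, it is not a perfect square, so x^2 - 934 is irreducible over Q and [Q(√934) : Q] = 2. Hence [K : Q] = 2.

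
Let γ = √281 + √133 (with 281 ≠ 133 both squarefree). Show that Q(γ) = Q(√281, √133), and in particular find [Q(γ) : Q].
[Q(γ) : Q] = 4 (equivalently, Q(γ) = Q(√281, √133))

Obviously Q(γ) ⊆ Q(√281, √133), and [Q(√281, √133):Q] = 4 (since 281, 133 are distinct squarefree integers > 1 with 37373 not a perfect square). To show equality we compute the minimal polynomial of γ. From γ = √281 + √133: γ^2 = 281 + 2√(37373) + 133 = 414 + 2√(37373), so γ^2 - 414 = 2√(37373); squaring, (γ^2 - 414)^2 = 4·37373, i.e. γ^4 - 828γ^2 + 171396 - 149492 = 0, i.e. γ^4 - 828γ^2 + 21904 = 0. So γ is a root of x^4 - 828x^2 + 21904. This polynomial is irreducible over Q: it has no rational root (each ±√281 ± √133 is irrational), and any factorization into two quadratics over Q would force √(37373) ∈ Q (pairing opposite roots) or √281, √133 ∈ Q (other pairings), all impossible. Hence [Q(γ):Q] = 4 = [Q(√281, √133):Q], so Q(γ) = Q(√281, √133).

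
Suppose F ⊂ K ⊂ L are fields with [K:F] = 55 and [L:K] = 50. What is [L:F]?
[L:F] = 2750

The tower law says that for any tower of field extensions F ⊂ K ⊂ L with finite degrees, [L:F] = [L:K] · [K:F]. Here this gives [L:F] = 50 · 55 = 2750.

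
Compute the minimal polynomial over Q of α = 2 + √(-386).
m_α(x) = x^2 - 4x + 390

From α - 2 = √(-386), squaring gives (α - 2)^2 = -386, i.e. α^2 - 4α + 4 = -386, so α^2 - 4α + 390 = 0. The discriminant of x^2 - 4x + 390 is (-4)^2 - 4·(390) = 16 - 1560 = -1544, and 4·(-386) is not a perfect square in Q since -386 is squarefree and ≠ 1. Hence x^2 - 4x + 390 is irreducible over Q and is the minimal polynomial of α.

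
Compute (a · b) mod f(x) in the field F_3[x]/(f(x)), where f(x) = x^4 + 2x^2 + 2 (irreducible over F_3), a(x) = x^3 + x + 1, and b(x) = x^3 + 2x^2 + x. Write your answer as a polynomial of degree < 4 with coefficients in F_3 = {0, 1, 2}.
a · b ≡ 2x^3 + x^2 (mod f(x))

Multiply in F_3[x]: a(x)·b(x) = (x^3 + x + 1)·(x^3 + 2x^2 + x) = x^6 + 2x^5 + 2x^4 + x. This has degree ≥ 4, so divide by f(x) over F_3: x^6 + 2x^5 + 2x^4 + x = (x^2 + 2x)·(x^4 + 2x^2 + 2) + (2x^3 + x^2). Hence a·b ≡ 2x^3 + x^2 (mod f). (F_3[x]/(f) is a field with 3^4 = 81 elements since f is irreducible of degree 4.)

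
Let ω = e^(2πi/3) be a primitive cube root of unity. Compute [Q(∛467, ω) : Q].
[Q(∛467, ω) : Q] = 6

[Q(∛467):Q] = 3 (min poly x^3 - 467, irreducible since 467 is not a perfect cube). [Q(ω):Q] = 2 (min poly x^2 + x + 1). Since Q(∛467) ⊂ R and ω ∉ R, we have ω ∉ Q(∛467), so x^2 + x + 1 remains irreducible over Q(∛467) and [Q(∛467, ω) : Q(∛467)] = 2. By the tower law, [Q(∛467, ω) : Q] = 3 · 2 = 6. (In fact Q(∛467, ω) is the splitting field of x^3 - 467 over Q.)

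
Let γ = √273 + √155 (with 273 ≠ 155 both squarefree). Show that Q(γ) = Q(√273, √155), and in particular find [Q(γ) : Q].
[Q(γ) : Q] = 4 (equivalently, Q(γ) = Q(√273, √155))

Obviously Q(γ) ⊆ Q(√273, √155), and [Q(√273, √155):Q] = 4 (since 273, 155 are distinct squarefree integers > 1 with 42315 not a perfect square). To show equality we compute the minimal polynomial of γ. From γ = √273 + √155: γ^2 = 273 + 2√(42315) + 155 = 428 + 2√(42315), so γ^2 - 428 = 2√(42315); squaring, (γ^2 - 428)^2 = 4·42315, i.e. γ^4 - 856γ^2 + 183184 - 169260 = 0, i.e. γ^4 - 856γ^2 + 13924 = 0. So γ is a root of x^4 - 856x^2 + 13924. This polynomial is irreducible over Q: it has no rational root (each ±√273 ± √155 is irrational), and any factorization into two quadratics over Q would force √(42315) ∈ Q (pairing opposite roots) or √273, √155 ∈ Q (other pairings), all impossible. Hence [Q(γ):Q] = 4 = [Q(√273, √155):Q], so Q(γ) = Q(√273, √155).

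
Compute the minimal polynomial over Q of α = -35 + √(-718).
m_α(x) = x^2 + 70x + 1943

From α + 35 = √(-718), squaring gives (α + 35)^2 = -718, i.e. α^2 + 70α + 1225 = -718, so α^2 + 70α + 1943 = 0. The discriminant of x^2 + 70x + 1943 is (70)^2 - 4·(1943) = 4900 - 7772 = -2872, and 4·(-718) is not a perfect square in Q since -718 is squarefree and ≠ 1. Hence x^2 + 70x + 1943 is irreducible over Q and is the minimal polynomial of α.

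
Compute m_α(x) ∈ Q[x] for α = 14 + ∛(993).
m_α(x) = x^3 - 42x^2 + 588x - 3737

Set β = α - 14 = ∛(993), so β^3 = 993. Then (α - 14)^3 - 993 = 0, i.e. α is a root of g(x) = (x - 14)^3 - 993 = x^3 - 42x^2 + 588x - 3737. Since g(x) = h(x - 14) where h(x) = x^3 - 993, and h is irreducible over Q (because 993 is not a perfect cube, so h has no rational root, and a monic cubic with no rational root is irreducible), g is also irreducible (irreducibility is preserved under the substitution x → x - 14). Hence m_α(x) = x^3 - 42x^2 + 588x - 3737.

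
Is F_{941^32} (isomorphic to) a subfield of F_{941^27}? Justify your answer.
No: F_{941^32} is not a subfield of F_{941^27}

F_{p^m} embeds in F_{p^n} iff m | n. Here 32 ∤ 27 (since 27 = 0·32 + 27 with remainder 27 ≠ 0), so F_{941^32} is not a subfield of F_{941^27}. Equivalently: if it were, the tower law would give 32 = [F_{941^32}:F_941] dividing [F_{941^27}:F_941] = 27, contradiction.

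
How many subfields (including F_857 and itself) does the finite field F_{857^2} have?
F_{857^2} has 2 subfields

The subfields of F_{p^n} are exactly the fields F_{p^d} for d | n (each is the fixed field of the unique index-d subgroup of Gal(F_{p^n}/F_p) ≅ Z/nZ). The divisors of n = 2 are {1, 2}, giving 2 subfields: F_{857^1}, F_{857^2}.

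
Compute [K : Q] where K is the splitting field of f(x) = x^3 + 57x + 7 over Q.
[K : Q] = 6

By the rational root test, any rational root of the monic integer polynomial f(x) = x^3 + 57x + 7 must be an integer dividing the constant term 7, i.e. one of ±{1, 7}. Evaluating: f(1) = 65, f(-1) = -51, f(7) = 749, f(-7) = -735; none is 0, so f has no rational root and is therefore irreducible over Q (a cubic with no linear factor over a field is irreducible). For an irreducible cubic, the Galois group is A_3 or S_3 according as the discriminant disc(f) = -4a^3 - 27b^2 = -4·(57)^3 - 27·(7)^2 = -742095 is or is not a square in Q. Here disc(f) = -742095 is not a perfect square in Q, so the Galois group of f over Q is not contained in A_3 and must be all of S_3. The splitting field has degree |S_3| = 6 over Q, so [K : Q] = 6.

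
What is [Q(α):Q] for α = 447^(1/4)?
[Q(α):Q] = 4

α is a root of x^4 - 447. By Eisenstein's criterion at the prime p = 3 (which divides the constant term 447 but p^2 = 9 does not, since 447 is squarefree), x^4 - 447 is irreducible over Q. Hence [Q(α):Q] = 4.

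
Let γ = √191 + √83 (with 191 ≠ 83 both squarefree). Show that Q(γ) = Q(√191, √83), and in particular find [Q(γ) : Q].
[Q(γ) : Q] = 4 (equivalently, Q(γ) = Q(√191, √83))

Obviously Q(γ) ⊆ Q(√191, √83), and [Q(√191, √83):Q] = 4 (since 191, 83 are distinct squarefree integers > 1 with 15853 not a perfect square). To show equality we compute the minimal polynomial of γ. From γ = √191 + √83: γ^2 = 191 + 2√(15853) + 83 = 274 + 2√(15853), so γ^2 - 274 = 2√(15853); squaring, (γ^2 - 274)^2 = 4·15853, i.e. γ^4 - 548γ^2 + 75076 - 63412 = 0, i.e. γ^4 - 548γ^2 + 11664 = 0. So γ is a root of x^4 - 548x^2 + 11664. This polynomial is irreducible over Q: it has no rational root (each ±√191 ± √83 is irrational), and any factorization into two quadratics over Q would force √(15853) ∈ Q (pairing opposite roots) or √191, √83 ∈ Q (other pairings), all impossible. Hence [Q(γ):Q] = 4 = [Q(√191, √83):Q], so Q(γ) = Q(√191, √83).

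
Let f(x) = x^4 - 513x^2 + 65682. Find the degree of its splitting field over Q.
[K : Q] = 4

Solving the quadratic in x^2: x^2 = (513 ± √(513^2 - 4·65682))/2 = (513 ± √441)/2 = (513 ± 21)/2, giving x^2 = 267 or x^2 = 246. So f(x) = (x^2 - 267)(x^2 - 246) and the roots of f are ±√267, ±√246. Hence the splitting field is K = Q(√267, √246). Since 267 and 246 are distinct squarefree integers > 1, their product 65682 is not a perfect square, so √246 ∉ Q(√267). By the tower law [K:Q] = [Q(√267,√246):Q(√267)] · [Q(√267):Q] = 2 · 2 = 4.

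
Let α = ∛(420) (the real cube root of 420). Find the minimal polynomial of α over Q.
m_α(x) = x^3 - 420

α satisfies α^3 = 420, so x^3 - 420 annihilates α. By the rational root test, a rational root p/q (in lowest terms) of x^3 - 420 would satisfy p^3 = 420 q^3, forcing q = 1 and p^3 = 420; but 420 is not a perfect cube, contradiction. A monic cubic over Q with no rational root is irreducible (any nontrivial factorization would include a linear factor). Hence x^3 - 420 is the minimal polynomial of α, and in particular [Q(α):Q] = 3.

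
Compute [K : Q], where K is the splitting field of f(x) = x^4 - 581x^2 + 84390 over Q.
[K : Q] = 4

Solving the quadratic in x^2: x^2 = (581 ± √(581^2 - 4·84390))/2 = (581 ± √1)/2 = (581 ± 1)/2, giving x^2 = 290 or x^2 = 291. So f(x) = (x^2 - 290)(x^2 - 291) and the roots of f are ±√290, ±√291. Hence the splitting field is K = Q(√290, √291). Since 290 and 291 are distinct squarefree integers > 1, their product 84390 is not a perfect square, so √291 ∉ Q(√290). By the tower law [K:Q] = [Q(√290,√291):Q(√290)] · [Q(√290):Q] = 2 · 2 = 4.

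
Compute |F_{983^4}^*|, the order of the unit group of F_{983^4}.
|F_{983^4}^*| = 933714431520

F_{983^4} has 983^4 = 933714431521 elements; its multiplicative group consists of all nonzero elements, so |F_{983^4}^*| = 933714431521 - 1 = 933714431520. (It is cyclic since any finite subgroup of the multiplicative group of a field is cyclic.)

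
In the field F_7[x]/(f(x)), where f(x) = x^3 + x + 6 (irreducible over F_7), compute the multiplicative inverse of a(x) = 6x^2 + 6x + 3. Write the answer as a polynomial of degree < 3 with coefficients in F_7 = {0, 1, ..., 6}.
a(x)^(-1) ≡ 3x^2 + x + 4 (mod f(x))

Since f is irreducible over F_7, F_7[x]/(f) is a field and a(x) ≠ 0 has an inverse. Apply the extended Euclidean algorithm to f(x) and a(x) in F_7[x]: f(x) = (6x + 1)·a(x) + (5x + 3);  a(x) = (4x + 3)·(5x + 3) + (1). The last nonzero remainder is the constant 1 = gcd(f, a) in F_7. Back-substituting through the division chain expresses 1 = s(x)·a(x) + t(x)·f(x) with s(x) ≡ 3x^2 + x + 4 (mod f), so a(x)^(-1) ≡ s(x) = 3x^2 + x + 4 (mod f). Check: (6x^2 + 6x + 3)·(3x^2 + x + 4) = 4x^4 + 3x^3 + 4x^2 + 6x + 5 ≡ 1 (mod x^3 + x + 6).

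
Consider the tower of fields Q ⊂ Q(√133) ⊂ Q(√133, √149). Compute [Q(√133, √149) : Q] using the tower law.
[Q(√133, √149) : Q] = 4

[Q(√133):Q] = 2 (min poly x^2 - 133, irreducible since 133 is squarefree > 1). For the top step, suppose √149 ∈ Q(√133), say √149 = c + d√133 with c, d ∈ Q. Squaring: 149 = c^2 + 133d^2 + 2cd√133. Since √133 ∉ Q this forces 2cd = 0. If d = 0 then √149 = c ∈ Q, contradicting 149 squarefree > 1. If c = 0 then 149 = 133d^2, so 133·149 = (133d)^2 is a perfect square in Q — but 133·149 = 19817 is not a perfect square (since 133 and 149 are distinct squarefree integers). Contradiction. Hence √149 ∉ Q(√133), so x^2 - 149 stays irreducible over Q(√133) and [Q(√133, √149) : Q(√133)] = 2. By the tower law, [Q(√133, √149) : Q] = 2 · 2 = 4.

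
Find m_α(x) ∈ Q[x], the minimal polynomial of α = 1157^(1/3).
m_α(x) = x^3 - 1157

α satisfies α^3 = 1157, so x^3 - 1157 annihilates α. By the rational root test, a rational root p/q (in lowest terms) of x^3 - 1157 would satisfy p^3 = 1157 q^3, forcing q = 1 and p^3 = 1157; but 1157 is not a perfect cube, contradiction. A monic cubic over Q with no rational root is irreducible (any nontrivial factorization would include a linear factor). Hence x^3 - 1157 is the minimal polynomial of α, and in particular [Q(α):Q] = 3.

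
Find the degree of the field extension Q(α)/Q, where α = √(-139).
[Q(α):Q] = 2

[Q(α):Q] equals the degree of the minimal polynomial of α. Here α^2 = -139 and x^2 + 139 is irreducible (d = -139 is squarefree, ≠ 1, hence not a square), so deg(m_α) = 2. Thus [Q(α):Q] = 2.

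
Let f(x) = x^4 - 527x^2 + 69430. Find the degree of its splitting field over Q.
[K : Q] = 4

Solving the quadratic in x^2: x^2 = (527 ± √(527^2 - 4·69430))/2 = (527 ± √9)/2 = (527 ± 3)/2, giving x^2 = 262 or x^2 = 265. So f(x) = (x^2 - 262)(x^2 - 265) and the roots of f are ±√262, ±√265. Hence the splitting field is K = Q(√262, √265). Since 262 and 265 are distinct squarefree integers > 1, their product 69430 is not a perfect square, so √265 ∉ Q(√262). By the tower law [K:Q] = [Q(√262,√265):Q(√262)] · [Q(√262):Q] = 2 · 2 = 4.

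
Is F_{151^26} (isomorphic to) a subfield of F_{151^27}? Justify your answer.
No: F_{151^26} is not a subfield of F_{151^27}

F_{p^m} embeds in F_{p^n} iff m | n. Here 26 ∤ 27 (since 27 = 1·26 + 1 with remainder 1 ≠ 0), so F_{151^26} is not a subfield of F_{151^27}. Equivalently: if it were, the tower law would give 26 = [F_{151^26}:F_151] dividing [F_{151^27}:F_151] = 27, contradiction.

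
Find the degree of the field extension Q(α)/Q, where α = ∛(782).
[Q(α):Q] = 3

The minimal polynomial of α is x^3 - 782, irreducible over Q since 782 is not a perfect cube (so x^3 - 782 has no rational root). Hence [Q(α):Q] = deg(m_α) = 3.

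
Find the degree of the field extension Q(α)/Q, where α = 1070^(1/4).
[Q(α):Q] = 4

α is a root of x^4 - 1070. By Eisenstein's criterion at the prime p = 2 (which divides the constant term 1070 but p^2 = 4 does not, since 1070 is squarefree), x^4 - 1070 is irreducible over Q. Hence [Q(α):Q] = 4.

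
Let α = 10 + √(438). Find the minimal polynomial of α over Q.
m_α(x) = x^2 - 20x - 338

From α - 10 = √(438), squaring gives (α - 10)^2 = 438, i.e. α^2 - 20α + 100 = 438, so α^2 - 20α - 338 = 0. The discriminant of x^2 - 20x - 338 is (-20)^2 - 4·(-338) = 400 + 1352 = 1752, and 4·(438) is not a perfect square in Q since 438 is squarefree and ≠ 1. Hence x^2 - 20x - 338 is irreducible over Q and is the minimal polynomial of α.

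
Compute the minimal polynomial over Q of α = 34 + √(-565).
m_α(x) = x^2 - 68x + 1721

From α - 34 = √(-565), squaring gives (α - 34)^2 = -565, i.e. α^2 - 68α + 1156 = -565, so α^2 - 68α + 1721 = 0. The discriminant of x^2 - 68x + 1721 is (-68)^2 - 4·(1721) = 4624 - 6884 = -2260, and 4·(-565) is not a perfect square in Q since -565 is squarefree and ≠ 1. Hence x^2 - 68x + 1721 is irreducible over Q and is the minimal polynomial of α.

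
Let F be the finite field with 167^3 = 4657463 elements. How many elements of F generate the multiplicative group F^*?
There are φ(4657462) = 2300592 primitive elements

F_q^* is cyclic of order q - 1 = 4657462. A cyclic group of order m has exactly φ(m) generators. Here m = 4657462 = 2 · 83 · 28057, so the number of primitive elements is φ(4657462) = 2300592.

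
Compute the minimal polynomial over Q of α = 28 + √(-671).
m_α(x) = x^2 - 56x + 1455

From α - 28 = √(-671), squaring gives (α - 28)^2 = -671, i.e. α^2 - 56α + 784 = -671, so α^2 - 56α + 1455 = 0. The discriminant of x^2 - 56x + 1455 is (-56)^2 - 4·(1455) = 3136 - 5820 = -2684, and 4·(-671) is not a perfect square in Q since -671 is squarefree and ≠ 1. Hence x^2 - 56x + 1455 is irreducible over Q and is the minimal polynomial of α.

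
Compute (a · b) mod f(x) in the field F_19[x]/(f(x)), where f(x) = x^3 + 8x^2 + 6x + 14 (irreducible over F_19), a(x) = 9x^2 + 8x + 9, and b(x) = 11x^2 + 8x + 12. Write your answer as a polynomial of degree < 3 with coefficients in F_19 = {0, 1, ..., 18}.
a · b ≡ 2x^2 + 9x + 7 (mod f(x))

Multiply in F_19[x]: a(x)·b(x) = (9x^2 + 8x + 9)·(11x^2 + 8x + 12) = 4x^4 + 8x^3 + 5x^2 + 16x + 13. This has degree ≥ 3, so divide by f(x) over F_19: 4x^4 + 8x^3 + 5x^2 + 16x + 13 = (4x + 14)·(x^3 + 8x^2 + 6x + 14) + (2x^2 + 9x + 7). Hence a·b ≡ 2x^2 + 9x + 7 (mod f). (F_19[x]/(f) is a field with 19^3 = 6859 elements since f is irreducible of degree 3.)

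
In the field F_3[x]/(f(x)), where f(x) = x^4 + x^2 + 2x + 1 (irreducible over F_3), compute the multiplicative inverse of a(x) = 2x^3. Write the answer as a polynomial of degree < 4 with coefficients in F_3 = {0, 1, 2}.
a(x)^(-1) ≡ x^2 + x + 1 (mod f(x))

Since f is irreducible over F_3, F_3[x]/(f) is a field and a(x) ≠ 0 has an inverse. Apply the extended Euclidean algorithm to f(x) and a(x) in F_3[x]: f(x) = (2x)·a(x) + (x^2 + 2x + 1);  a(x) = (2x + 2)·(x^2 + 2x + 1) + (1). The last nonzero remainder is the constant 1 = gcd(f, a) in F_3. Back-substituting through the division chain expresses 1 = s(x)·a(x) + t(x)·f(x) with s(x) ≡ x^2 + x + 1 (mod f), so a(x)^(-1) ≡ s(x) = x^2 + x + 1 (mod f). Check: (2x^3)·(x^2 + x + 1) = 2x^5 + 2x^4 + 2x^3 ≡ 1 (mod x^4 + x^2 + 2x + 1).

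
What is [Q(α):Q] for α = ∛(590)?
[Q(α):Q] = 3

The minimal polynomial of α is x^3 - 590, irreducible over Q since 590 is not a perfect cube (so x^3 - 590 has no rational root). Hence [Q(α):Q] = deg(m_α) = 3.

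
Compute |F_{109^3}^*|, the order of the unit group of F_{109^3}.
|F_{109^3}^*| = 1295028

F_{109^3} has 109^3 = 1295029 elements; its multiplicative group consists of all nonzero elements, so |F_{109^3}^*| = 1295029 - 1 = 1295028. (It is cyclic since any finite subgroup of the multiplicative group of a field is cyclic.)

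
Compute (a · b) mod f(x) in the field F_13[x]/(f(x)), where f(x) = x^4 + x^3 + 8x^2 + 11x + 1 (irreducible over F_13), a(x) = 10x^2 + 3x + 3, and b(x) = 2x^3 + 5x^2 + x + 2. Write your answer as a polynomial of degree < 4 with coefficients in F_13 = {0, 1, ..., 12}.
a · b ≡ 4x^3 + 11x^2 + 9x + 9 (mod f(x))

Multiply in F_13[x]: a(x)·b(x) = (10x^2 + 3x + 3)·(2x^3 + 5x^2 + x + 2) = 7x^5 + 4x^4 + 5x^3 + 12x^2 + 9x + 6. This has degree ≥ 4, so divide by f(x) over F_13: 7x^5 + 4x^4 + 5x^3 + 12x^2 + 9x + 6 = (7x + 10)·(x^4 + x^3 + 8x^2 + 11x + 1) + (4x^3 + 11x^2 + 9x + 9). Hence a·b ≡ 4x^3 + 11x^2 + 9x + 9 (mod f). (F_13[x]/(f) is a field with 13^4 = 28561 elements since f is irreducible of degree 4.)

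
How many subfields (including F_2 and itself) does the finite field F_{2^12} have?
F_{2^12} has 6 subfields

The subfields of F_{p^n} are exactly the fields F_{p^d} for d | n (each is the fixed field of the unique index-d subgroup of Gal(F_{p^n}/F_p) ≅ Z/nZ). The divisors of n = 12 are {1, 2, 3, 4, 6, 12}, giving 6 subfields: F_{2^1}, F_{2^2}, F_{2^3}, F_{2^4}, F_{2^6}, F_{2^12}.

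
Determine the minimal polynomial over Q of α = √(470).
m_α(x) = x^2 - 470

α satisfies α^2 - 470 = 0, so x^2 - 470 annihilates α. Since d = 470 is squarefree and ≠ 1, it is not a perfect square in Q, so x^2 - 470 has no rational root and is therefore irreducible over Q (a degree-2 polynomial over a field is irreducible iff it has no root). Hence m_α(x) = x^2 - 470.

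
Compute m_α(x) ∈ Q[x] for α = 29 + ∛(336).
m_α(x) = x^3 - 87x^2 + 2523x - 24725

Set β = α - 29 = ∛(336), so β^3 = 336. Then (α - 29)^3 - 336 = 0, i.e. α is a root of g(x) = (x - 29)^3 - 336 = x^3 - 87x^2 + 2523x - 24725. Since g(x) = h(x - 29) where h(x) = x^3 - 336, and h is irreducible over Q (because 336 is not a perfect cube, so h has no rational root, and a monic cubic with no rational root is irreducible), g is also irreducible (irreducibility is preserved under the substitution x → x - 29). Hence m_α(x) = x^3 - 87x^2 + 2523x - 24725.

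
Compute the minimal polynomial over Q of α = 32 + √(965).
m_α(x) = x^2 - 64x + 59

From α - 32 = √(965), squaring gives (α - 32)^2 = 965, i.e. α^2 - 64α + 1024 = 965, so α^2 - 64α + 59 = 0. The discriminant of x^2 - 64x + 59 is (-64)^2 - 4·(59) = 4096 - 236 = 3860, and 4·(965) is not a perfect square in Q since 965 is squarefree and ≠ 1. Hence x^2 - 64x + 59 is irreducible over Q and is the minimal polynomial of α.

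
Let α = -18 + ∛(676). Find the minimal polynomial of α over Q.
m_α(x) = x^3 + 54x^2 + 972x + 5156

Set β = α + 18 = ∛(676), so β^3 = 676. Then (α + 18)^3 - 676 = 0, i.e. α is a root of g(x) = (x + 18)^3 - 676 = x^3 + 54x^2 + 972x + 5156. Since g(x) = h(x + 18) where h(x) = x^3 - 676, and h is irreducible over Q (because 676 is not a perfect cube, so h has no rational root, and a monic cubic with no rational root is irreducible), g is also irreducible (irreducibility is preserved under the substitution x → x + 18). Hence m_α(x) = x^3 + 54x^2 + 972x + 5156.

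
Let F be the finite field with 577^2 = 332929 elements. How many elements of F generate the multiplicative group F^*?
There are φ(332928) = 104448 primitive elements

F_q^* is cyclic of order q - 1 = 332928. A cyclic group of order m has exactly φ(m) generators. Here m = 332928 = 2^7 · 3^2 · 17^2, so the number of primitive elements is φ(332928) = 104448.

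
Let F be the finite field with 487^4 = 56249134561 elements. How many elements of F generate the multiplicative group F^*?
There are φ(56249134560) = 14332723200 primitive elements

F_q^* is cyclic of order q - 1 = 56249134560. A cyclic group of order m has exactly φ(m) generators. Here m = 56249134560 = 2^5 · 3^5 · 5 · 37 · 61 · 641, so the number of primitive elements is φ(56249134560) = 14332723200.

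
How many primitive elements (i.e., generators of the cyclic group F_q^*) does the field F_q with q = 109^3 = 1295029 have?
There are φ(1295028) = 369360 primitive elements

F_q^* is cyclic of order q - 1 = 1295028. A cyclic group of order m has exactly φ(m) generators. Here m = 1295028 = 2^2 · 3^4 · 7 · 571, so the number of primitive elements is φ(1295028) = 369360.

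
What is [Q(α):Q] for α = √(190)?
[Q(α):Q] = 2

[Q(α):Q] equals the degree of the minimal polynomial of α. Here α^2 = 190 and x^2 - 190 is irreducible (d = 190 is squarefree, ≠ 1, hence not a square), so deg(m_α) = 2. Thus [Q(α):Q] = 2.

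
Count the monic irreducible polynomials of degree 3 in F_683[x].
There are 106203768 monic irreducible polynomials of degree 3 over F_683

Each element of F_{683^3} that lies in no proper subfield is a root of exactly one monic irreducible of degree 3 over F_683, and each such polynomial has 3 distinct roots in F_{683^3}. By Möbius inversion the count is N_683(3) = (1/3) Σ_{d|3} μ(3/d) · 683^d = (1/3)(μ(3)·683^1 + μ(1)·683^3) = 318611304/3 = 106203768.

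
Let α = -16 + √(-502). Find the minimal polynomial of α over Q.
m_α(x) = x^2 + 32x + 758

From α + 16 = √(-502), squaring gives (α + 16)^2 = -502, i.e. α^2 + 32α + 256 = -502, so α^2 + 32α + 758 = 0. The discriminant of x^2 + 32x + 758 is (32)^2 - 4·(758) = 1024 - 3032 = -2008, and 4·(-502) is not a perfect square in Q since -502 is squarefree and ≠ 1. Hence x^2 + 32x + 758 is irreducible over Q and is the minimal polynomial of α.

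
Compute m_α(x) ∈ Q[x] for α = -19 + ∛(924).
m_α(x) = x^3 + 57x^2 + 1083x + 5935

Set β = α + 19 = ∛(924), so β^3 = 924. Then (α + 19)^3 - 924 = 0, i.e. α is a root of g(x) = (x + 19)^3 - 924 = x^3 + 57x^2 + 1083x + 5935. Since g(x) = h(x + 19) where h(x) = x^3 - 924, and h is irreducible over Q (because 924 is not a perfect cube, so h has no rational root, and a monic cubic with no rational root is irreducible), g is also irreducible (irreducibility is preserved under the substitution x → x + 19). Hence m_α(x) = x^3 + 57x^2 + 1083x + 5935.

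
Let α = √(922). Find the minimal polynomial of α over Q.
m_α(x) = x^2 - 922

α satisfies α^2 - 922 = 0, so x^2 - 922 annihilates α. Since d = 922 is squarefree and ≠ 1, it is not a perfect square in Q, so x^2 - 922 has no rational root and is therefore irreducible over Q (a degree-2 polynomial over a field is irreducible iff it has no root). Hence m_α(x) = x^2 - 922.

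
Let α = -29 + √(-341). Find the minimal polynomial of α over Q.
m_α(x) = x^2 + 58x + 1182

From α + 29 = √(-341), squaring gives (α + 29)^2 = -341, i.e. α^2 + 58α + 841 = -341, so α^2 + 58α + 1182 = 0. The discriminant of x^2 + 58x + 1182 is (58)^2 - 4·(1182) = 3364 - 4728 = -1364, and 4·(-341) is not a perfect square in Q since -341 is squarefree and ≠ 1. Hence x^2 + 58x + 1182 is irreducible over Q and is the minimal polynomial of α.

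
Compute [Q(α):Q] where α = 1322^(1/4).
[Q(α):Q] = 4

α is a root of x^4 - 1322. By Eisenstein's criterion at the prime p = 2 (which divides the constant term 1322 but p^2 = 4 does not, since 1322 is squarefree), x^4 - 1322 is irreducible over Q. Hence [Q(α):Q] = 4.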